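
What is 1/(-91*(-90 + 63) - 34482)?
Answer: -1/32025 ≈ -3.1226e-5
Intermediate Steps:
1/(-91*(-90 + 63) - 34482) = 1/(-91*(-27) - 34482) = 1/(2457 - 34482) = 1/(-32025) = -1/32025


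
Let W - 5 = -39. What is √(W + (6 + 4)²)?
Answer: √66 ≈ 8.1240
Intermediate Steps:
W = -34 (W = 5 - 39 = -34)
√(W + (6 + 4)²) = √(-34 + (6 + 4)²) = √(-34 + 10²) = √(-34 + 100) = √66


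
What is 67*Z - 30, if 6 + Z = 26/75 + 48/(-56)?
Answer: -244756/525 ≈ -466.20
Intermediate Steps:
Z = -3418/525 (Z = -6 + (26/75 + 48/(-56)) = -6 + (26*(1/75) + 48*(-1/56)) = -6 + (26/75 - 6/7) = -6 - 268/525 = -3418/525 ≈ -6.5105)
67*Z - 30 = 67*(-3418/525) - 30 = -229006/525 - 30 = -244756/525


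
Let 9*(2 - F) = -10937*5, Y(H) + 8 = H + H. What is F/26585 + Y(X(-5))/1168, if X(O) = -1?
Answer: 30750227/139730760 ≈ 0.22007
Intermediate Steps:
Y(H) = -8 + 2*H (Y(H) = -8 + (H + H) = -8 + 2*H)
F = 54703/9 (F = 2 - (-10937)*5/9 = 2 - ⅑*(-54685) = 2 + 54685/9 = 54703/9 ≈ 6078.1)
F/26585 + Y(X(-5))/1168 = (54703/9)/26585 + (-8 + 2*(-1))/1168 = (54703/9)*(1/26585) + (-8 - 2)*(1/1168) = 54703/239265 - 10*1/1168 = 54703/239265 - 5/584 = 30750227/139730760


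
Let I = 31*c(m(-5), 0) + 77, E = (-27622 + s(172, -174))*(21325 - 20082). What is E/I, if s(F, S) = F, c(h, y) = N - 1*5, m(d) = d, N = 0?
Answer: 5686725/13 ≈ 4.3744e+5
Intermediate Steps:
c(h, y) = -5 (c(h, y) = 0 - 1*5 = 0 - 5 = -5)
E = -34120350 (E = (-27622 + 172)*(21325 - 20082) = -27450*1243 = -34120350)
I = -78 (I = 31*(-5) + 77 = -155 + 77 = -78)
E/I = -34120350/(-78) = -34120350*(-1/78) = 5686725/13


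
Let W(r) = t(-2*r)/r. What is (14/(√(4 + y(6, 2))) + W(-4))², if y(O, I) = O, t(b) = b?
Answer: 118/5 - 28*√10/5 ≈ 5.8912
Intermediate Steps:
W(r) = -2 (W(r) = (-2*r)/r = -2)
(14/(√(4 + y(6, 2))) + W(-4))² = (14/(√(4 + 6)) - 2)² = (14/(√10) - 2)² = (14*(√10/10) - 2)² = (7*√10/5 - 2)² = (-2 + 7*√10/5)²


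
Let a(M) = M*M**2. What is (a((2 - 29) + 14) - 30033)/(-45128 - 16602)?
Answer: 3223/6173 ≈ 0.52211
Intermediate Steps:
a(M) = M**3
(a((2 - 29) + 14) - 30033)/(-45128 - 16602) = (((2 - 29) + 14)**3 - 30033)/(-45128 - 16602) = ((-27 + 14)**3 - 30033)/(-61730) = ((-13)**3 - 30033)*(-1/61730) = (-2197 - 30033)*(-1/61730) = -32230*(-1/61730) = 3223/6173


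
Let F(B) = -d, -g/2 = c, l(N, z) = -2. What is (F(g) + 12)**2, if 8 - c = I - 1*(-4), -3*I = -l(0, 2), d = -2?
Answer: 196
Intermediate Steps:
I = -2/3 (I = -(-1)*(-2)/3 = -1/3*2 = -2/3 ≈ -0.66667)
c = 14/3 (c = 8 - (-2/3 - 1*(-4)) = 8 - (-2/3 + 4) = 8 - 1*10/3 = 8 - 10/3 = 14/3 ≈ 4.6667)
g = -28/3 (g = -2*14/3 = -28/3 ≈ -9.3333)
F(B) = 2 (F(B) = -1*(-2) = 2)
(F(g) + 12)**2 = (2 + 12)**2 = 14**2 = 196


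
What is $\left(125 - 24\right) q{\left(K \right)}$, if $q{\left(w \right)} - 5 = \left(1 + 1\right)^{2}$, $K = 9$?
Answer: $909$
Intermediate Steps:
$q{\left(w \right)} = 9$ ($q{\left(w \right)} = 5 + \left(1 + 1\right)^{2} = 5 + 2^{2} = 5 + 4 = 9$)
$\left(125 - 24\right) q{\left(K \right)} = \left(125 - 24\right) 9 = 101 \cdot 9 = 909$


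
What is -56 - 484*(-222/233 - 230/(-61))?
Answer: -20179160/14213 ≈ -1419.8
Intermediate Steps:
-56 - 484*(-222/233 - 230/(-61)) = -56 - 484*(-222*1/233 - 230*(-1/61)) = -56 - 484*(-222/233 + 230/61) = -56 - 484*40048/14213 = -56 - 19383232/14213 = -20179160/14213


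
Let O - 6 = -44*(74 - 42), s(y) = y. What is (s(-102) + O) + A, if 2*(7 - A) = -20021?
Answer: 17027/2 ≈ 8513.5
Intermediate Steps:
O = -1402 (O = 6 - 44*(74 - 42) = 6 - 44*32 = 6 - 1408 = -1402)
A = 20035/2 (A = 7 - 1/2*(-20021) = 7 + 20021/2 = 20035/2 ≈ 10018.)
(s(-102) + O) + A = (-102 - 1402) + 20035/2 = -1504 + 20035/2 = 17027/2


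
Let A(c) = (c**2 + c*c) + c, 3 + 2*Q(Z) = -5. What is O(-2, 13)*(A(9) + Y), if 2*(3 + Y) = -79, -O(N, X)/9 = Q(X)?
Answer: 4626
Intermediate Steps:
Q(Z) = -4 (Q(Z) = -3/2 + (1/2)*(-5) = -3/2 - 5/2 = -4)
A(c) = c + 2*c**2 (A(c) = (c**2 + c**2) + c = 2*c**2 + c = c + 2*c**2)
O(N, X) = 36 (O(N, X) = -9*(-4) = 36)
Y = -85/2 (Y = -3 + (1/2)*(-79) = -3 - 79/2 = -85/2 ≈ -42.500)
O(-2, 13)*(A(9) + Y) = 36*(9*(1 + 2*9) - 85/2) = 36*(9*(1 + 18) - 85/2) = 36*(9*19 - 85/2) = 36*(171 - 85/2) = 36*(257/2) = 4626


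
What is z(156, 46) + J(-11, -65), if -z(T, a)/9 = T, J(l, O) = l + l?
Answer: -1426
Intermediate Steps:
J(l, O) = 2*l
z(T, a) = -9*T
z(156, 46) + J(-11, -65) = -9*156 + 2*(-11) = -1404 - 22 = -1426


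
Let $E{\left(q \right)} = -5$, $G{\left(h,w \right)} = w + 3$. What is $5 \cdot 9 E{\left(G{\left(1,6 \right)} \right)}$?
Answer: $-225$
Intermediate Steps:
$G{\left(h,w \right)} = 3 + w$
$5 \cdot 9 E{\left(G{\left(1,6 \right)} \right)} = 5 \cdot 9 \left(-5\right) = 45 \left(-5\right) = -225$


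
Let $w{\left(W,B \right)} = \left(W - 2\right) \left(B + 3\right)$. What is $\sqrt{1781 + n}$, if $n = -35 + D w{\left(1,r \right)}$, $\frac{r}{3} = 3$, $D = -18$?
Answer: $3 \sqrt{218} \approx 44.294$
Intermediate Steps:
$r = 9$ ($r = 3 \cdot 3 = 9$)
$w{\left(W,B \right)} = \left(-2 + W\right) \left(3 + B\right)$
$n = 181$ ($n = -35 - 18 \left(-6 - 18 + 3 \cdot 1 + 9 \cdot 1\right) = -35 - 18 \left(-6 - 18 + 3 + 9\right) = -35 - -216 = -35 + 216 = 181$)
$\sqrt{1781 + n} = \sqrt{1781 + 181} = \sqrt{1962} = 3 \sqrt{218}$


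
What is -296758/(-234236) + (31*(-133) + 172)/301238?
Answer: 11058664996/8820098021 ≈ 1.2538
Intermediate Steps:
-296758/(-234236) + (31*(-133) + 172)/301238 = -296758*(-1/234236) + (-4123 + 172)*(1/301238) = 148379/117118 - 3951*1/301238 = 148379/117118 - 3951/301238 = 11058664996/8820098021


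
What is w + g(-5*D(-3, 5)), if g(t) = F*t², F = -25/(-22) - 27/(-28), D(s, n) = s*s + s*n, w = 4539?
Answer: 495078/77 ≈ 6429.6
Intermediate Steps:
D(s, n) = s² + n*s
F = 647/308 (F = -25*(-1/22) - 27*(-1/28) = 25/22 + 27/28 = 647/308 ≈ 2.1007)
g(t) = 647*t²/308
w + g(-5*D(-3, 5)) = 4539 + 647*(-(-15)*(5 - 3))²/308 = 4539 + 647*(-(-15)*2)²/308 = 4539 + 647*(-5*(-6))²/308 = 4539 + (647/308)*30² = 4539 + (647/308)*900 = 4539 + 145575/77 = 495078/77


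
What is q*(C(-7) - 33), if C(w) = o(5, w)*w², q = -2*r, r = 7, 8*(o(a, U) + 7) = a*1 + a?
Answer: 8813/2 ≈ 4406.5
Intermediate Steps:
o(a, U) = -7 + a/4 (o(a, U) = -7 + (a*1 + a)/8 = -7 + (a + a)/8 = -7 + (2*a)/8 = -7 + a/4)
q = -14 (q = -2*7 = -14)
C(w) = -23*w²/4 (C(w) = (-7 + (¼)*5)*w² = (-7 + 5/4)*w² = -23*w²/4)
q*(C(-7) - 33) = -14*(-23/4*(-7)² - 33) = -14*(-23/4*49 - 33) = -14*(-1127/4 - 33) = -14*(-1259/4) = 8813/2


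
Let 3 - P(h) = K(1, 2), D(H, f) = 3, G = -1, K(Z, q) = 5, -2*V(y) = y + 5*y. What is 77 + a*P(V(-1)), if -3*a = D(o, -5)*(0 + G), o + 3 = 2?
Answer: 75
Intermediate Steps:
V(y) = -3*y (V(y) = -(y + 5*y)/2 = -3*y)
o = -1 (o = -3 + 2 = -1)
P(h) = -2 (P(h) = 3 - 1*5 = 3 - 5 = -2)
a = 1 (a = -(0 - 1) = -(-1) = -⅓*(-3) = 1)
77 + a*P(V(-1)) = 77 + 1*(-2) = 77 - 2 = 75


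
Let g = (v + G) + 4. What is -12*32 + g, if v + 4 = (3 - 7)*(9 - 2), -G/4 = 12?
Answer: -460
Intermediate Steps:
G = -48 (G = -4*12 = -48)
v = -32 (v = -4 + (3 - 7)*(9 - 2) = -4 - 4*7 = -4 - 28 = -32)
g = -76 (g = (-32 - 48) + 4 = -80 + 4 = -76)
-12*32 + g = -12*32 - 76 = -384 - 76 = -460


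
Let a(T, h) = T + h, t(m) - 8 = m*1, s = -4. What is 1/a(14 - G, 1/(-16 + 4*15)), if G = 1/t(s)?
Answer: 22/303 ≈ 0.072607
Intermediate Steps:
t(m) = 8 + m (t(m) = 8 + m*1 = 8 + m)
G = ¼ (G = 1/(8 - 4) = 1/4 = ¼ ≈ 0.25000)
1/a(14 - G, 1/(-16 + 4*15)) = 1/((14 - 1*¼) + 1/(-16 + 4*15)) = 1/((14 - ¼) + 1/(-16 + 60)) = 1/(55/4 + 1/44) = 1/(303/22) = 22/303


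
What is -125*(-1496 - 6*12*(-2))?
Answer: 169000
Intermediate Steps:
-125*(-1496 - 6*12*(-2)) = -125*(-1496 - 72*(-2)) = -125*(-1496 + 144) = -125*(-1352) = 169000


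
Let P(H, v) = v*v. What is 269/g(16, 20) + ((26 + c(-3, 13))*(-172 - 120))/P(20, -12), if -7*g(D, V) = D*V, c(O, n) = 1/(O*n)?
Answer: -6576853/112320 ≈ -58.555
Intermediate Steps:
P(H, v) = v**2
c(O, n) = 1/(O*n)
g(D, V) = -D*V/7
269/g(16, 20) + ((26 + c(-3, 13))*(-172 - 120))/P(20, -12) = 269/((-1/7*16*20)) + ((26 + 1/(-3*13))*(-172 - 120))/((-12)**2) = 269/(-320/7) + ((26 - 1/3*1/13)*(-292))/144 = 269*(-7/320) + ((26 - 1/39)*(-292))*(1/144) = -1883/320 + ((1013/39)*(-292))*(1/144) = -1883/320 - 295796/39*1/144 = -1883/320 - 73949/1404 = -6576853/112320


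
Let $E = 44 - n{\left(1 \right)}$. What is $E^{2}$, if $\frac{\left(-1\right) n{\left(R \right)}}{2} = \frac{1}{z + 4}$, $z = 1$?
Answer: $\frac{49284}{25} \approx 1971.4$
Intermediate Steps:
$n{\left(R \right)} = - \frac{2}{5}$ ($n{\left(R \right)} = - \frac{2}{1 + 4} = - \frac{2}{5}$)
$E = \frac{222}{5}$ ($E = 44 - - \frac{2}{5} = 44 + \frac{2}{5} = \frac{222}{5} \approx 44.4$)
$E^{2} = \left(\frac{222}{5}\right)^{2} = \frac{49284}{25}$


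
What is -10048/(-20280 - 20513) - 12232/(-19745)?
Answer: 63397976/73223435 ≈ 0.86582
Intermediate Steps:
-10048/(-20280 - 20513) - 12232/(-19745) = -10048/(-40793) - 12232*(-1/19745) = -10048*(-1/40793) + 1112/1795 = 10048/40793 + 1112/1795 = 63397976/73223435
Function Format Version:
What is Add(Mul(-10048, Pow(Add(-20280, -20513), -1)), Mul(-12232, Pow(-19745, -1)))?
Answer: Rational(63397976, 73223435) ≈ 0.86582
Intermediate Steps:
Add(Mul(-10048, Pow(Add(-20280, -20513), -1)), Mul(-12232, Pow(-19745, -1))) = Add(Mul(-10048, Pow(-40793, -1)), Mul(-12232, Rational(-1, 19745))) = Add(Mul(-10048, Rational(-1, 40793)), Rational(1112, 1795)) = Add(Rational(10048, 40793), Rational(1112, 1795)) = Rational(63397976, 73223435)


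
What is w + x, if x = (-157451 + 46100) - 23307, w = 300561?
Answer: 165903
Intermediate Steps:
x = -134658 (x = -111351 - 23307 = -134658)
w + x = 300561 - 134658 = 165903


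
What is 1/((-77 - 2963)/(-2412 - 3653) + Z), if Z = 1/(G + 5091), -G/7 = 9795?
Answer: 76993962/38590979 ≈ 1.9951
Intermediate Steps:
G = -68565 (G = -7*9795 = -68565)
Z = -1/63474 (Z = 1/(-68565 + 5091) = 1/(-63474) = -1/63474 ≈ -1.5754e-5)
1/((-77 - 2963)/(-2412 - 3653) + Z) = 1/((-77 - 2963)/(-2412 - 3653) - 1/63474) = 1/(-3040/(-6065) - 1/63474) = 1/(-3040*(-1/6065) - 1/63474) = 1/(608/1213 - 1/63474) = 1/(38590979/76993962) = 76993962/38590979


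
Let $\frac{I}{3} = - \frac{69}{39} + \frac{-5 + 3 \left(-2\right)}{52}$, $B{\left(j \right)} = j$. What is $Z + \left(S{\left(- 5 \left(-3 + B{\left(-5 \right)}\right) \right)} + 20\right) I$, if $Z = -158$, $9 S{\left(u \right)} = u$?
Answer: $- \frac{11827}{39} \approx -303.26$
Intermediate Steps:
$S{\left(u \right)} = \frac{u}{9}$
$I = - \frac{309}{52}$ ($I = 3 \left(- \frac{69}{39} + \frac{-5 + 3 \left(-2\right)}{52}\right) = 3 \left(\left(-69\right) \frac{1}{39} + \left(-5 - 6\right) \frac{1}{52}\right) = 3 \left(- \frac{23}{13} - \frac{11}{52}\right) = 3 \left(- \frac{103}{52}\right) = - \frac{309}{52} \approx -5.9423$)
$Z + \left(S{\left(- 5 \left(-3 + B{\left(-5 \right)}\right) \right)} + 20\right) I = -158 + \left(\frac{\left(-5\right) \left(-3 - 5\right)}{9} + 20\right) \left(- \frac{309}{52}\right) = -158 + \left(\frac{\left(-5\right) \left(-8\right)}{9} + 20\right) \left(- \frac{309}{52}\right) = -158 + \left(\frac{1}{9} \cdot 40 + 20\right) \left(- \frac{309}{52}\right) = -158 + \left(\frac{40}{9} + 20\right) \left(- \frac{309}{52}\right) = -158 + \frac{220}{9} \left(- \frac{309}{52}\right) = -158 - \frac{5665}{39} = - \frac{11827}{39}$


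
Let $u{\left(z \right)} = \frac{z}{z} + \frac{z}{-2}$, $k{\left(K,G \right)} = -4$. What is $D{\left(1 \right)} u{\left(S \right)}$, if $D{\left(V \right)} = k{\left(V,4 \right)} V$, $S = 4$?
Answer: $4$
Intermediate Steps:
$u{\left(z \right)} = 1 - \frac{z}{2}$ ($u{\left(z \right)} = 1 + z \left(- \frac{1}{2}\right) = 1 - \frac{z}{2}$)
$D{\left(V \right)} = - 4 V$
$D{\left(1 \right)} u{\left(S \right)} = \left(-4\right) 1 \left(1 - 2\right) = - 4 \left(1 - 2\right) = \left(-4\right) \left(-1\right) = 4$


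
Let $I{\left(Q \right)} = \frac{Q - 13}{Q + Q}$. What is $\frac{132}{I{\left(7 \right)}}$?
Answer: $-308$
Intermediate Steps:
$I{\left(Q \right)} = \frac{-13 + Q}{2 Q}$
$\frac{132}{I{\left(7 \right)}} = \frac{132}{\frac{1}{2} \cdot \frac{1}{7} \left(-13 + 7\right)} = \frac{132}{\frac{1}{2} \cdot \frac{1}{7} \left(-6\right)} = \frac{132}{- \frac{3}{7}} = 132 \left(- \frac{7}{3}\right) = -308$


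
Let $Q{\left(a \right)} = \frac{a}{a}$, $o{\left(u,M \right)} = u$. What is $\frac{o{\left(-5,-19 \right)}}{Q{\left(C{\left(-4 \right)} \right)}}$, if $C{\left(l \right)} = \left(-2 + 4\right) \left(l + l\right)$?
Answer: $-5$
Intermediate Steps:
$C{\left(l \right)} = 4 l$ ($C{\left(l \right)} = 2 \cdot 2 l = 4 l$)
$Q{\left(a \right)} = 1$
$\frac{o{\left(-5,-19 \right)}}{Q{\left(C{\left(-4 \right)} \right)}} = - \frac{5}{1} = \left(-5\right) 1 = -5$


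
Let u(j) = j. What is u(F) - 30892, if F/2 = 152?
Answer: -30588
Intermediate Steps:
F = 304 (F = 2*152 = 304)
u(F) - 30892 = 304 - 30892 = -30588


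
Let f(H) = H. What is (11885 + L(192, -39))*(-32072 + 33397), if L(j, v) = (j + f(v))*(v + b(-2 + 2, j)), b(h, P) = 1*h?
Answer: 7841350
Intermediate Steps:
b(h, P) = h
L(j, v) = v*(j + v) (L(j, v) = (j + v)*(v + (-2 + 2)) = (j + v)*(v + 0) = (j + v)*v = v*(j + v))
(11885 + L(192, -39))*(-32072 + 33397) = (11885 - 39*(192 - 39))*(-32072 + 33397) = (11885 - 39*153)*1325 = (11885 - 5967)*1325 = 5918*1325 = 7841350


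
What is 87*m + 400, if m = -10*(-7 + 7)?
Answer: 400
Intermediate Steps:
m = 0 (m = -10*0 = 0)
87*m + 400 = 87*0 + 400 = 0 + 400 = 400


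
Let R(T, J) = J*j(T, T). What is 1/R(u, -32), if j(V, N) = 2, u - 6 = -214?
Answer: -1/64 ≈ -0.015625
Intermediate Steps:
u = -208 (u = 6 - 214 = -208)
R(T, J) = 2*J (R(T, J) = J*2 = 2*J)
1/R(u, -32) = 1/(2*(-32)) = 1/(-64) = -1/64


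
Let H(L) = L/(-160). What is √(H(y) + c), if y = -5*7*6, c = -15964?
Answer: I*√255403/4 ≈ 126.34*I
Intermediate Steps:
y = -210 (y = -35*6 = -210)
H(L) = -L/160 (H(L) = L*(-1/160) = -L/160)
√(H(y) + c) = √(-1/160*(-210) - 15964) = √(21/16 - 15964) = √(-255403/16) = I*√255403/4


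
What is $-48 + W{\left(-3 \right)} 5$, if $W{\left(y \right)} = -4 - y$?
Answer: $-53$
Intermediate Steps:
$-48 + W{\left(-3 \right)} 5 = -48 + \left(-4 - -3\right) 5 = -48 + \left(-4 + 3\right) 5 = -48 - 5 = -53$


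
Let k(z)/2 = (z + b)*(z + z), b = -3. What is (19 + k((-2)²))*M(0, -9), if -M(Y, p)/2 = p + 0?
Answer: 630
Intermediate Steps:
M(Y, p) = -2*p (M(Y, p) = -2*(p + 0) = -2*p)
k(z) = 4*z*(-3 + z) (k(z) = 2*((z - 3)*(z + z)) = 2*((-3 + z)*(2*z)) = 2*(2*z*(-3 + z)) = 4*z*(-3 + z))
(19 + k((-2)²))*M(0, -9) = (19 + 4*(-2)²*(-3 + (-2)²))*(-2*(-9)) = (19 + 4*4*(-3 + 4))*18 = (19 + 4*4*1)*18 = (19 + 16)*18 = 35*18 = 630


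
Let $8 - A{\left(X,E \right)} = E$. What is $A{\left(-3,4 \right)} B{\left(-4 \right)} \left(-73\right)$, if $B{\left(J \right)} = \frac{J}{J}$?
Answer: $-292$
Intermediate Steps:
$B{\left(J \right)} = 1$
$A{\left(X,E \right)} = 8 - E$
$A{\left(-3,4 \right)} B{\left(-4 \right)} \left(-73\right) = \left(8 - 4\right) 1 \left(-73\right) = 4 \cdot 1 \left(-73\right) = 4 \left(-73\right) = -292$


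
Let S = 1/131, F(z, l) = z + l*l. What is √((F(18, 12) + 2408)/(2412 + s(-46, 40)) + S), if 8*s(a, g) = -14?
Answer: √1712994089691/1262971 ≈ 1.0363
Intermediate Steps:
F(z, l) = z + l²
s(a, g) = -7/4 (s(a, g) = (⅛)*(-14) = -7/4)
S = 1/131 ≈ 0.0076336
√((F(18, 12) + 2408)/(2412 + s(-46, 40)) + S) = √(((18 + 12²) + 2408)/(2412 - 7/4) + 1/131) = √(((18 + 144) + 2408)/(9641/4) + 1/131) = √((162 + 2408)*(4/9641) + 1/131) = √(2570*(4/9641) + 1/131) = √(10280/9641 + 1/131) = √(1356321/1262971) = √1712994089691/1262971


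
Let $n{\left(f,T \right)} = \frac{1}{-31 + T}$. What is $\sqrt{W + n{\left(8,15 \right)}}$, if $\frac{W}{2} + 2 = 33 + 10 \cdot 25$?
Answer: $\frac{9 \sqrt{111}}{4} \approx 23.705$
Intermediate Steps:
$W = 562$ ($W = -4 + 2 \left(33 + 10 \cdot 25\right) = -4 + 2 \left(33 + 250\right) = -4 + 2 \cdot 283 = -4 + 566 = 562$)
$\sqrt{W + n{\left(8,15 \right)}} = \sqrt{562 + \frac{1}{-31 + 15}} = \sqrt{562 + \frac{1}{-16}} = \sqrt{562 - \frac{1}{16}} = \sqrt{\frac{8991}{16}} = \frac{9 \sqrt{111}}{4}$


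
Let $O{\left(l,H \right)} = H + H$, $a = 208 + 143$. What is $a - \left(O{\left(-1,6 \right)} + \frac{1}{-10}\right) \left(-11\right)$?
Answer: $\frac{4819}{10} \approx 481.9$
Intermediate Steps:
$a = 351$
$O{\left(l,H \right)} = 2 H$
$a - \left(O{\left(-1,6 \right)} + \frac{1}{-10}\right) \left(-11\right) = 351 - \left(2 \cdot 6 + \frac{1}{-10}\right) \left(-11\right) = 351 - \left(12 - \frac{1}{10}\right) \left(-11\right) = 351 - \frac{119}{10} \left(-11\right) = 351 - - \frac{1309}{10} = 351 + \frac{1309}{10} = \frac{4819}{10}$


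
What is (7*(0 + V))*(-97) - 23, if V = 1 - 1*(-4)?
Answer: -3418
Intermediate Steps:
V = 5 (V = 1 + 4 = 5)
(7*(0 + V))*(-97) - 23 = (7*(0 + 5))*(-97) - 23 = (7*5)*(-97) - 23 = 35*(-97) - 23 = -3395 - 23 = -3418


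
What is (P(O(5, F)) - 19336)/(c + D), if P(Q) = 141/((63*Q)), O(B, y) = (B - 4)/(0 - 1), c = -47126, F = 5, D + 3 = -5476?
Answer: 406103/1104705 ≈ 0.36761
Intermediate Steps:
D = -5479 (D = -3 - 5476 = -5479)
O(B, y) = 4 - B (O(B, y) = (-4 + B)/(-1) = (-4 + B)*(-1) = 4 - B)
P(Q) = 47/(21*Q) (P(Q) = 141*(1/(63*Q)) = 47/(21*Q))
(P(O(5, F)) - 19336)/(c + D) = (47/(21*(4 - 1*5)) - 19336)/(-47126 - 5479) = (47/(21*(4 - 5)) - 19336)/(-52605) = ((47/21)/(-1) - 19336)*(-1/52605) = ((47/21)*(-1) - 19336)*(-1/52605) = (-47/21 - 19336)*(-1/52605) = -406103/21*(-1/52605) = 406103/1104705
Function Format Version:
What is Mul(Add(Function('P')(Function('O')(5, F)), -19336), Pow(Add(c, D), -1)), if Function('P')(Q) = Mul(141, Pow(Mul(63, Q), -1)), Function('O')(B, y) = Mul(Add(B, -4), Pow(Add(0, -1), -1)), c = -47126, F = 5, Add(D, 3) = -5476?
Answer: Rational(406103, 1104705) ≈ 0.36761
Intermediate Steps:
D = -5479 (D = Add(-3, -5476) = -5479)
Function('O')(B, y) = Add(4, Mul(-1, B)) (Function('O')(B, y) = Mul(Add(-4, B), Pow(-1, -1)) = Mul(Add(-4, B), -1) = Add(4, Mul(-1, B)))
Function('P')(Q) = Mul(Rational(47, 21), Pow(Q, -1)) (Function('P')(Q) = Mul(141, Mul(Rational(1, 63), Pow(Q, -1))) = Mul(Rational(47, 21), Pow(Q, -1)))
Mul(Add(Function('P')(Function('O')(5, F)), -19336), Pow(Add(c, D), -1)) = Mul(Add(Mul(Rational(47, 21), Pow(Add(4, Mul(-1, 5)), -1)), -19336), Pow(Add(-47126, -5479), -1)) = Mul(Add(Mul(Rational(47, 21), Pow(Add(4, -5), -1)), -19336), Pow(-52605, -1)) = Mul(Add(Mul(Rational(47, 21), Pow(-1, -1)), -19336), Rational(-1, 52605)) = Mul(Add(Mul(Rational(47, 21), -1), -19336), Rational(-1, 52605)) = Mul(Add(Rational(-47, 21), -19336), Rational(-1, 52605)) = Mul(Rational(-406103, 21), Rational(-1, 52605)) = Rational(406103, 1104705)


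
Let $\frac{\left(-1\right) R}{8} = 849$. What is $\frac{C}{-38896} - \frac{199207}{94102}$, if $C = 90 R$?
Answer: $\frac{3110894693}{228761962} \approx 13.599$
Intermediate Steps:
$R = -6792$ ($R = \left(-8\right) 849 = -6792$)
$C = -611280$ ($C = 90 \left(-6792\right) = -611280$)
$\frac{C}{-38896} - \frac{199207}{94102} = - \frac{611280}{-38896} - \frac{199207}{94102} = \left(-611280\right) \left(- \frac{1}{38896}\right) - \frac{199207}{94102} = \frac{38205}{2431} - \frac{199207}{94102} = \frac{3110894693}{228761962}$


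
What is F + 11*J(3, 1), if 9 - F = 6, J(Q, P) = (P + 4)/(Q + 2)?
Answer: 14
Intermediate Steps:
J(Q, P) = (4 + P)/(2 + Q)
F = 3 (F = 9 - 1*6 = 9 - 6 = 3)
F + 11*J(3, 1) = 3 + 11*((4 + 1)/(2 + 3)) = 3 + 11*(5/5) = 3 + 11*((⅕)*5) = 3 + 11*1 = 3 + 11 = 14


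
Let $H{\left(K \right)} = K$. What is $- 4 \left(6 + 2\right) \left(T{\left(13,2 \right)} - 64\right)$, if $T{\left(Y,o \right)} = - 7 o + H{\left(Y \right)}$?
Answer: $2080$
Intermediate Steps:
$T{\left(Y,o \right)} = Y - 7 o$ ($T{\left(Y,o \right)} = - 7 o + Y = Y - 7 o$)
$- 4 \left(6 + 2\right) \left(T{\left(13,2 \right)} - 64\right) = - 4 \left(6 + 2\right) \left(\left(13 - 14\right) - 64\right) = \left(-4\right) 8 \left(\left(13 - 14\right) - 64\right) = - 32 \left(-1 - 64\right) = \left(-32\right) \left(-65\right) = 2080$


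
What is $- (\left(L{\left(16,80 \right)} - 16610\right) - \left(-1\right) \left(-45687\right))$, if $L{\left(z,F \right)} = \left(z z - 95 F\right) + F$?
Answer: $69561$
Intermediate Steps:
$L{\left(z,F \right)} = z^{2} - 94 F$ ($L{\left(z,F \right)} = \left(z^{2} - 95 F\right) + F = z^{2} - 94 F$)
$- (\left(L{\left(16,80 \right)} - 16610\right) - \left(-1\right) \left(-45687\right)) = - (\left(\left(16^{2} - 7520\right) - 16610\right) - \left(-1\right) \left(-45687\right)) = - (\left(\left(256 - 7520\right) - 16610\right) - 45687) = - (\left(-7264 - 16610\right) - 45687) = - (-23874 - 45687) = \left(-1\right) \left(-69561\right) = 69561$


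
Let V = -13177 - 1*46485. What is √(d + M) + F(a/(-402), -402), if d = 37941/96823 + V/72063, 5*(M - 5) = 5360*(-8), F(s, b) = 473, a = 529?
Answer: 473 + 7*I*√946230070920152682858/2325785283 ≈ 473.0 + 92.582*I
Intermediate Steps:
V = -59662 (V = -13177 - 46485 = -59662)
M = -8571 (M = 5 + (5360*(-8))/5 = 5 + (⅕)*(-42880) = 5 - 8576 = -8571)
d = -3042511543/6977355849 (d = 37941/96823 - 59662/72063 = -3042511543/6977355849 ≈ -0.43606)
√(d + M) + F(a/(-402), -402) = √(-3042511543/6977355849 - 8571) + 473 = √(-59805959493322/6977355849) + 473 = 7*I*√946230070920152682858/2325785283 + 473 = 473 + 7*I*√946230070920152682858/2325785283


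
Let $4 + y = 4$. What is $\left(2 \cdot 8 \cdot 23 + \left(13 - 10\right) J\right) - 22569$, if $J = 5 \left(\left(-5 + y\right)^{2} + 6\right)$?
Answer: $-21736$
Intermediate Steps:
$y = 0$ ($y = -4 + 4 = 0$)
$J = 155$ ($J = 5 \left(\left(-5 + 0\right)^{2} + 6\right) = 5 \left(\left(-5\right)^{2} + 6\right) = 5 \left(25 + 6\right) = 5 \cdot 31 = 155$)
$\left(2 \cdot 8 \cdot 23 + \left(13 - 10\right) J\right) - 22569 = \left(2 \cdot 8 \cdot 23 + \left(13 - 10\right) 155\right) - 22569 = \left(16 \cdot 23 + \left(13 + \left(-12 + 2\right)\right) 155\right) - 22569 = \left(368 + \left(13 - 10\right) 155\right) - 22569 = \left(368 + 3 \cdot 155\right) - 22569 = \left(368 + 465\right) - 22569 = 833 - 22569 = -21736$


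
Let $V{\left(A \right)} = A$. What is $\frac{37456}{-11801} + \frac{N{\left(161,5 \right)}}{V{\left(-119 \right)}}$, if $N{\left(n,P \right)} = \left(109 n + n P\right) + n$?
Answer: $- \frac{31850397}{200617} \approx -158.76$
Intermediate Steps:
$N{\left(n,P \right)} = 110 n + P n$ ($N{\left(n,P \right)} = \left(109 n + P n\right) + n = 110 n + P n$)
$\frac{37456}{-11801} + \frac{N{\left(161,5 \right)}}{V{\left(-119 \right)}} = \frac{37456}{-11801} + \frac{161 \left(110 + 5\right)}{-119} = 37456 \left(- \frac{1}{11801}\right) + 161 \cdot 115 \left(- \frac{1}{119}\right) = - \frac{37456}{11801} + 18515 \left(- \frac{1}{119}\right) = - \frac{37456}{11801} - \frac{2645}{17} = - \frac{31850397}{200617}$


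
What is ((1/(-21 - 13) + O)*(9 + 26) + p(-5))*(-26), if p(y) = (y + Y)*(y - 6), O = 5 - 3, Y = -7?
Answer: -88829/17 ≈ -5225.2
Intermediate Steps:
O = 2
p(y) = (-7 + y)*(-6 + y) (p(y) = (y - 7)*(y - 6) = (-7 + y)*(-6 + y))
((1/(-21 - 13) + O)*(9 + 26) + p(-5))*(-26) = ((1/(-21 - 13) + 2)*(9 + 26) + (42 + (-5)² - 13*(-5)))*(-26) = ((1/(-34) + 2)*35 + (42 + 25 + 65))*(-26) = ((-1/34 + 2)*35 + 132)*(-26) = ((67/34)*35 + 132)*(-26) = (2345/34 + 132)*(-26) = (6833/34)*(-26) = -88829/17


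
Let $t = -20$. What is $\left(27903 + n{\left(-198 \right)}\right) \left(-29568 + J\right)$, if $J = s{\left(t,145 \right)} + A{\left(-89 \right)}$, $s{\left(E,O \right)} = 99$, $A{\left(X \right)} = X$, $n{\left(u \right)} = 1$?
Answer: $-824786432$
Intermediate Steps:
$J = 10$ ($J = 99 - 89 = 10$)
$\left(27903 + n{\left(-198 \right)}\right) \left(-29568 + J\right) = \left(27903 + 1\right) \left(-29568 + 10\right) = 27904 \left(-29558\right) = -824786432$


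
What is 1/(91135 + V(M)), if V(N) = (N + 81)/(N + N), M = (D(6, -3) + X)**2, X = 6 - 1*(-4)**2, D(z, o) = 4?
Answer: 8/729093 ≈ 1.0973e-5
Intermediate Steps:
X = -10 (X = 6 - 1*16 = 6 - 16 = -10)
M = 36 (M = (4 - 10)**2 = (-6)**2 = 36)
V(N) = (81 + N)/(2*N) (V(N) = (81 + N)/((2*N)) = (81 + N)*(1/(2*N)) = (81 + N)/(2*N))
1/(91135 + V(M)) = 1/(91135 + (1/2)*(81 + 36)/36) = 1/(91135 + (1/2)*(1/36)*117) = 1/(91135 + 13/8) = 1/(729093/8) = 8/729093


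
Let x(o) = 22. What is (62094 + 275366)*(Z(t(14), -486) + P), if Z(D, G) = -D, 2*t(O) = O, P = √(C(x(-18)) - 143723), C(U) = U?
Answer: -2362220 + 337460*I*√143701 ≈ -2.3622e+6 + 1.2792e+8*I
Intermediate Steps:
P = I*√143701 (P = √(22 - 143723) = √(-143701) = I*√143701 ≈ 379.08*I)
t(O) = O/2
(62094 + 275366)*(Z(t(14), -486) + P) = (62094 + 275366)*(-14/2 + I*√143701) = 337460*(-1*7 + I*√143701) = 337460*(-7 + I*√143701) = -2362220 + 337460*I*√143701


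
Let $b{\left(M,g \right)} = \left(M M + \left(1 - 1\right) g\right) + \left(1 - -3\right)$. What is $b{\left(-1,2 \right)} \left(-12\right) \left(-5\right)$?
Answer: $300$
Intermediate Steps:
$b{\left(M,g \right)} = 4 + M^{2}$ ($b{\left(M,g \right)} = \left(M^{2} + \left(1 - 1\right) g\right) + \left(1 + 3\right) = \left(M^{2} + 0 g\right) + 4 = \left(M^{2} + 0\right) + 4 = M^{2} + 4 = 4 + M^{2}$)
$b{\left(-1,2 \right)} \left(-12\right) \left(-5\right) = \left(4 + \left(-1\right)^{2}\right) \left(-12\right) \left(-5\right) = \left(4 + 1\right) \left(-12\right) \left(-5\right) = 5 \left(-12\right) \left(-5\right) = \left(-60\right) \left(-5\right) = 300$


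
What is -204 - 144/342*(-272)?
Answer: -1700/19 ≈ -89.474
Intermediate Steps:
-204 - 144/342*(-272) = -204 - 144*1/342*(-272) = -204 - 8/19*(-272) = -204 + 2176/19 = -1700/19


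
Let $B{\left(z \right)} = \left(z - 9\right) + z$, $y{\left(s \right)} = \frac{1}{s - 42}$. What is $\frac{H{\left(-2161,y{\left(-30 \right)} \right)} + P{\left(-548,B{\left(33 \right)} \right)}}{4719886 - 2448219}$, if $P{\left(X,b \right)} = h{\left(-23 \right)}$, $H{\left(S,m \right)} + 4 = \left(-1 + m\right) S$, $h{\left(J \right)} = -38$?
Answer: $\frac{154729}{163560024} \approx 0.00094601$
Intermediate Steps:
$y{\left(s \right)} = \frac{1}{-42 + s}$
$H{\left(S,m \right)} = -4 + S \left(-1 + m\right)$ ($H{\left(S,m \right)} = -4 + \left(-1 + m\right) S = -4 + S \left(-1 + m\right)$)
$B{\left(z \right)} = -9 + 2 z$ ($B{\left(z \right)} = \left(-9 + z\right) + z = -9 + 2 z$)
$P{\left(X,b \right)} = -38$
$\frac{H{\left(-2161,y{\left(-30 \right)} \right)} + P{\left(-548,B{\left(33 \right)} \right)}}{4719886 - 2448219} = \frac{\left(-4 - -2161 - \frac{2161}{-42 - 30}\right) - 38}{4719886 - 2448219} = \frac{\left(-4 + 2161 - \frac{2161}{-72}\right) - 38}{2271667} = \left(\left(-4 + 2161 - - \frac{2161}{72}\right) - 38\right) \frac{1}{2271667} = \left(\left(-4 + 2161 + \frac{2161}{72}\right) - 38\right) \frac{1}{2271667} = \left(\frac{157465}{72} - 38\right) \frac{1}{2271667} = \frac{154729}{72} \cdot \frac{1}{2271667} = \frac{154729}{163560024}$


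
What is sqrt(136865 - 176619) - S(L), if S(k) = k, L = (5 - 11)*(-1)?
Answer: -6 + I*sqrt(39754) ≈ -6.0 + 199.38*I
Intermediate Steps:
L = 6 (L = -6*(-1) = 6)
sqrt(136865 - 176619) - S(L) = sqrt(136865 - 176619) - 1*6 = sqrt(-39754) - 6 = I*sqrt(39754) - 6 = -6 + I*sqrt(39754)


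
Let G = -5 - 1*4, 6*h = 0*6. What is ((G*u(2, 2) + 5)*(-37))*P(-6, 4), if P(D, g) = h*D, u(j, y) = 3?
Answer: 0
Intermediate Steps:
h = 0 (h = (0*6)/6 = (⅙)*0 = 0)
G = -9 (G = -5 - 4 = -9)
P(D, g) = 0 (P(D, g) = 0*D = 0)
((G*u(2, 2) + 5)*(-37))*P(-6, 4) = ((-9*3 + 5)*(-37))*0 = ((-27 + 5)*(-37))*0 = -22*(-37)*0 = 814*0 = 0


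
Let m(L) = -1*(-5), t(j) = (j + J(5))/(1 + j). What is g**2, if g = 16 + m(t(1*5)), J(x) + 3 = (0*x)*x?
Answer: 441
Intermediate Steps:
J(x) = -3 (J(x) = -3 + (0*x)*x = -3 + 0*x = -3 + 0 = -3)
t(j) = (-3 + j)/(1 + j) (t(j) = (j - 3)/(1 + j) = (-3 + j)/(1 + j))
m(L) = 5
g = 21 (g = 16 + 5 = 21)
g**2 = 21**2 = 441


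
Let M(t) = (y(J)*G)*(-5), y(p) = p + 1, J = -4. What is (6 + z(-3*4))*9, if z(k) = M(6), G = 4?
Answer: 594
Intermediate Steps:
y(p) = 1 + p
M(t) = 60 (M(t) = ((1 - 4)*4)*(-5) = -3*4*(-5) = -12*(-5) = 60)
z(k) = 60
(6 + z(-3*4))*9 = (6 + 60)*9 = 66*9 = 594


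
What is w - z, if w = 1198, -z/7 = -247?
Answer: -531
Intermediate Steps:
z = 1729 (z = -7*(-247) = 1729)
w - z = 1198 - 1*1729 = 1198 - 1729 = -531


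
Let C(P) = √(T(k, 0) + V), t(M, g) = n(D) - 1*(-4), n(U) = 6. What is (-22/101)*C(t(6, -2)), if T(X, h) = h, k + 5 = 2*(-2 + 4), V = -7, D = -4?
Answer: -22*I*√7/101 ≈ -0.5763*I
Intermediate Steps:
k = -1 (k = -5 + 2*(-2 + 4) = -5 + 2*2 = -5 + 4 = -1)
t(M, g) = 10 (t(M, g) = 6 - 1*(-4) = 6 + 4 = 10)
C(P) = I*√7 (C(P) = √(0 - 7) = √(-7) = I*√7)
(-22/101)*C(t(6, -2)) = (-22/101)*(I*√7) = (-22*1/101)*(I*√7) = -22*I*√7/101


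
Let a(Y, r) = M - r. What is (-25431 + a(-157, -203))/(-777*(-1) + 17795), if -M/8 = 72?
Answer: -6451/4643 ≈ -1.3894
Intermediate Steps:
M = -576 (M = -8*72 = -576)
a(Y, r) = -576 - r
(-25431 + a(-157, -203))/(-777*(-1) + 17795) = (-25431 + (-576 - 1*(-203)))/(-777*(-1) + 17795) = (-25431 + (-576 + 203))/(777 + 17795) = (-25431 - 373)/18572 = -25804*1/18572 = -6451/4643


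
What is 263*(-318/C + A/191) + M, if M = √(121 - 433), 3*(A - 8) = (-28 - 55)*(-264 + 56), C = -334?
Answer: 783267389/95691 + 2*I*√78 ≈ 8185.4 + 17.664*I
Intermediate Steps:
A = 17288/3 (A = 8 + ((-28 - 55)*(-264 + 56))/3 = 8 + (-83*(-208))/3 = 8 + (⅓)*17264 = 8 + 17264/3 = 17288/3 ≈ 5762.7)
M = 2*I*√78 (M = √(-312) = 2*I*√78 ≈ 17.664*I)
263*(-318/C + A/191) + M = 263*(-318/(-334) + (17288/3)/191) + 2*I*√78 = 263*(-318*(-1/334) + (17288/3)*(1/191)) + 2*I*√78 = 263*(159/167 + 17288/573) + 2*I*√78 = 263*(2978203/95691) + 2*I*√78 = 783267389/95691 + 2*I*√78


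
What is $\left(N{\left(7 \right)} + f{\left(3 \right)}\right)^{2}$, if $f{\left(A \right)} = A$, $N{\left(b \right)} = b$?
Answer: $100$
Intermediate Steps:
$\left(N{\left(7 \right)} + f{\left(3 \right)}\right)^{2} = \left(7 + 3\right)^{2} = 10^{2} = 100$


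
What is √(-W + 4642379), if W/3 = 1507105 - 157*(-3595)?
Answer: I*√1572181 ≈ 1253.9*I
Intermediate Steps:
W = 6214560 (W = 3*(1507105 - 157*(-3595)) = 3*(1507105 - 1*(-564415)) = 3*(1507105 + 564415) = 3*2071520 = 6214560)
√(-W + 4642379) = √(-1*6214560 + 4642379) = √(-6214560 + 4642379) = √(-1572181) = I*√1572181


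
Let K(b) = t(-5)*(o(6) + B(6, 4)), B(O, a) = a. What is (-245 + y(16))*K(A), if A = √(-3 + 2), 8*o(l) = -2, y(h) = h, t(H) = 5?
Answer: -17175/4 ≈ -4293.8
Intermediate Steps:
o(l) = -¼ (o(l) = (⅛)*(-2) = -¼)
A = I (A = √(-1) = I ≈ 1.0*I)
K(b) = 75/4 (K(b) = 5*(-¼ + 4) = 5*(15/4) = 75/4)
(-245 + y(16))*K(A) = (-245 + 16)*(75/4) = -229*75/4 = -17175/4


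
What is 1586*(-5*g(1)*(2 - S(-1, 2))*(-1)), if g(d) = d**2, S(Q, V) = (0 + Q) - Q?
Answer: 15860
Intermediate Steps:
S(Q, V) = 0 (S(Q, V) = Q - Q = 0)
1586*(-5*g(1)*(2 - S(-1, 2))*(-1)) = 1586*(-5*1**2*(2 - 1*0)*(-1)) = 1586*(-5*1*(2 + 0)*(-1)) = 1586*(-5*1*2*(-1)) = 1586*(-10*(-1)) = 1586*(-5*(-2)) = 1586*10 = 15860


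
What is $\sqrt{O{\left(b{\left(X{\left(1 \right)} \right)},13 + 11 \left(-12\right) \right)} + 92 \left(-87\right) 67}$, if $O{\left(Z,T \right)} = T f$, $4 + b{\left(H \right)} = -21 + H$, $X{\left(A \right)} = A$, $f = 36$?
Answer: $2 i \sqrt{135138} \approx 735.22 i$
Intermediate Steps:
$b{\left(H \right)} = -25 + H$ ($b{\left(H \right)} = -4 + \left(-21 + H\right) = -25 + H$)
$O{\left(Z,T \right)} = 36 T$ ($O{\left(Z,T \right)} = T 36 = 36 T$)
$\sqrt{O{\left(b{\left(X{\left(1 \right)} \right)},13 + 11 \left(-12\right) \right)} + 92 \left(-87\right) 67} = \sqrt{36 \left(13 + 11 \left(-12\right)\right) + 92 \left(-87\right) 67} = \sqrt{36 \left(13 - 132\right) - 536268} = \sqrt{36 \left(-119\right) - 536268} = \sqrt{-4284 - 536268} = \sqrt{-540552} = 2 i \sqrt{135138}$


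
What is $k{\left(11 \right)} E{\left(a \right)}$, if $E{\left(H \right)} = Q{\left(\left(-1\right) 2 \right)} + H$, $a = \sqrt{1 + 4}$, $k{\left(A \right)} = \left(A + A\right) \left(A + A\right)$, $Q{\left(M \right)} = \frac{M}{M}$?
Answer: $484 + 484 \sqrt{5} \approx 1566.3$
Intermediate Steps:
$Q{\left(M \right)} = 1$
$k{\left(A \right)} = 4 A^{2}$ ($k{\left(A \right)} = 2 A 2 A = 4 A^{2}$)
$a = \sqrt{5} \approx 2.2361$
$E{\left(H \right)} = 1 + H$
$k{\left(11 \right)} E{\left(a \right)} = 4 \cdot 11^{2} \left(1 + \sqrt{5}\right) = 4 \cdot 121 \left(1 + \sqrt{5}\right) = 484 \left(1 + \sqrt{5}\right) = 484 + 484 \sqrt{5}$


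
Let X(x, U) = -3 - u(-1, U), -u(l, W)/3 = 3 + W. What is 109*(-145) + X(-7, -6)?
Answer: -15817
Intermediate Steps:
u(l, W) = -9 - 3*W (u(l, W) = -3*(3 + W) = -9 - 3*W)
X(x, U) = 6 + 3*U (X(x, U) = -3 - (-9 - 3*U) = -3 + (9 + 3*U) = 6 + 3*U)
109*(-145) + X(-7, -6) = 109*(-145) + (6 + 3*(-6)) = -15805 + (6 - 18) = -15805 - 12 = -15817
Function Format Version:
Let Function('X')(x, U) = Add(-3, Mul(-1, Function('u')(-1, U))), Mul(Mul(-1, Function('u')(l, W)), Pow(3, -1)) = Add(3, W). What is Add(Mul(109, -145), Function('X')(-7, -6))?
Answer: -15817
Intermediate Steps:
Function('u')(l, W) = Add(-9, Mul(-3, W)) (Function('u')(l, W) = Mul(-3, Add(3, W)) = Add(-9, Mul(-3, W)))
Function('X')(x, U) = Add(6, Mul(3, U)) (Function('X')(x, U) = Add(-3, Mul(-1, Add(-9, Mul(-3, U)))) = Add(-3, Add(9, Mul(3, U))) = Add(6, Mul(3, U)))
Add(Mul(109, -145), Function('X')(-7, -6)) = Add(Mul(109, -145), Add(6, Mul(3, -6))) = Add(-15805, Add(6, -18)) = Add(-15805, -12) = -15817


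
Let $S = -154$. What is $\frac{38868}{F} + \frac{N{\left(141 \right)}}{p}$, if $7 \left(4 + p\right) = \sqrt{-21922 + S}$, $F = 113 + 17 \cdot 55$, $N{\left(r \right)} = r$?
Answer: $\frac{17907499}{499110} - \frac{329 i \sqrt{5519}}{3810} \approx 35.879 - 6.4151 i$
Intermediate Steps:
$F = 1048$ ($F = 113 + 935 = 1048$)
$p = -4 + \frac{2 i \sqrt{5519}}{7}$ ($p = -4 + \frac{\sqrt{-21922 - 154}}{7} = -4 + \frac{\sqrt{-22076}}{7} = -4 + \frac{2 i \sqrt{5519}}{7} \approx -4.0 + 21.226 i$)
$\frac{38868}{F} + \frac{N{\left(141 \right)}}{p} = \frac{38868}{1048} + \frac{141}{-4 + \frac{2 i \sqrt{5519}}{7}} = 38868 \cdot \frac{1}{1048} + \frac{141}{-4 + \frac{2 i \sqrt{5519}}{7}} = \frac{9717}{262} + \frac{141}{-4 + \frac{2 i \sqrt{5519}}{7}}$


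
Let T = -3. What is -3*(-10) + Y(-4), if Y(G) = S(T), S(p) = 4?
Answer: 34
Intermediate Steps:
Y(G) = 4
-3*(-10) + Y(-4) = -3*(-10) + 4 = 30 + 4 = 34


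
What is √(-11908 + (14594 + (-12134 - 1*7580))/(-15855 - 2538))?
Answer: 2*I*√1007102847633/18393 ≈ 109.12*I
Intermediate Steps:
√(-11908 + (14594 + (-12134 - 1*7580))/(-15855 - 2538)) = √(-11908 + (14594 + (-12134 - 7580))/(-18393)) = √(-11908 + (14594 - 19714)*(-1/18393)) = √(-11908 - 5120*(-1/18393)) = √(-11908 + 5120/18393) = √(-219018724/18393) = 2*I*√1007102847633/18393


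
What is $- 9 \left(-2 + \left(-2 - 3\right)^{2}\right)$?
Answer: $-207$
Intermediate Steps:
$- 9 \left(-2 + \left(-2 - 3\right)^{2}\right) = - 9 \left(-2 + \left(-5\right)^{2}\right) = - 9 \left(-2 + 25\right) = \left(-9\right) 23 = -207$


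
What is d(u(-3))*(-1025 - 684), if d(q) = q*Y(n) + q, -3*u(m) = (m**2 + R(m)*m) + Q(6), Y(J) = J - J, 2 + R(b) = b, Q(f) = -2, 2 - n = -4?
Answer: 37598/3 ≈ 12533.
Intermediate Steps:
n = 6 (n = 2 - 1*(-4) = 2 + 4 = 6)
R(b) = -2 + b
Y(J) = 0
u(m) = 2/3 - m**2/3 - m*(-2 + m)/3 (u(m) = -((m**2 + (-2 + m)*m) - 2)/3 = -((m**2 + m*(-2 + m)) - 2)/3 = -(-2 + m**2 + m*(-2 + m))/3 = 2/3 - m**2/3 - m*(-2 + m)/3)
d(q) = q (d(q) = q*0 + q = 0 + q = q)
d(u(-3))*(-1025 - 684) = (2/3 - 1/3*(-3)**2 - 1/3*(-3)*(-2 - 3))*(-1025 - 684) = (2/3 - 1/3*9 - 1/3*(-3)*(-5))*(-1709) = (2/3 - 3 - 5)*(-1709) = -22/3*(-1709) = 37598/3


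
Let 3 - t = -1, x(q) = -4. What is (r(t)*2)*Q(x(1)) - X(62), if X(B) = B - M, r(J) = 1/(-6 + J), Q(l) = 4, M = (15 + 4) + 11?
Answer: -36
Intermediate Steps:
M = 30 (M = 19 + 11 = 30)
t = 4 (t = 3 - 1*(-1) = 3 + 1 = 4)
X(B) = -30 + B (X(B) = B - 1*30 = B - 30 = -30 + B)
(r(t)*2)*Q(x(1)) - X(62) = (2/(-6 + 4))*4 - (-30 + 62) = (2/(-2))*4 - 1*32 = -½*2*4 - 32 = -1*4 - 32 = -4 - 32 = -36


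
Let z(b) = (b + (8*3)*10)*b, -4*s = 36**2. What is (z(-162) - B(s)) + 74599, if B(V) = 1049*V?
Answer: 401839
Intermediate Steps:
s = -324 (s = -1/4*36**2 = -1/4*1296 = -324)
z(b) = b*(240 + b) (z(b) = (b + 24*10)*b = (b + 240)*b = (240 + b)*b = b*(240 + b))
(z(-162) - B(s)) + 74599 = (-162*(240 - 162) - 1049*(-324)) + 74599 = (-162*78 - 1*(-339876)) + 74599 = (-12636 + 339876) + 74599 = 327240 + 74599 = 401839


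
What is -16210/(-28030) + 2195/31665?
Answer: 11496310/17751399 ≈ 0.64763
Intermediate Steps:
-16210/(-28030) + 2195/31665 = -16210*(-1/28030) + 2195*(1/31665) = 1621/2803 + 439/6333 = 11496310/17751399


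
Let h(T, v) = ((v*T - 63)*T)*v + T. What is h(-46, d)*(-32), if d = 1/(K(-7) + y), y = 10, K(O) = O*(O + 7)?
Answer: -211968/25 ≈ -8478.7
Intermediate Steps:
K(O) = O*(7 + O)
d = 1/10 (d = 1/(-7*(7 - 7) + 10) = 1/(-7*0 + 10) = 1/(0 + 10) = 1/10 ≈ 0.10000)
h(T, v) = T + T*v*(-63 + T*v) (h(T, v) = ((T*v - 63)*T)*v + T = ((-63 + T*v)*T)*v + T = (T*(-63 + T*v))*v + T = T*v*(-63 + T*v) + T = T + T*v*(-63 + T*v))
h(-46, d)*(-32) = -46*(1 - 63*1/10 - 46*(1/10)**2)*(-32) = -46*(1 - 63/10 - 46*1/100)*(-32) = -46*(1 - 63/10 - 23/50)*(-32) = -46*(-144/25)*(-32) = (6624/25)*(-32) = -211968/25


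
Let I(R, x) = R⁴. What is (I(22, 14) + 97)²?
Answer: 54921328609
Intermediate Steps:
(I(22, 14) + 97)² = (22⁴ + 97)² = (234256 + 97)² = 234353² = 54921328609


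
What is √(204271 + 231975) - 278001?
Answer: -278001 + √436246 ≈ -2.7734e+5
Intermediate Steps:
√(204271 + 231975) - 278001 = √436246 - 278001 = -278001 + √436246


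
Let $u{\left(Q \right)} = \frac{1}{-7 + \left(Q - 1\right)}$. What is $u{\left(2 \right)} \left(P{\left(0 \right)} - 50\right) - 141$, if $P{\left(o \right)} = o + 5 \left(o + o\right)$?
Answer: $- \frac{398}{3} \approx -132.67$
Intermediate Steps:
$P{\left(o \right)} = 11 o$ ($P{\left(o \right)} = o + 5 \cdot 2 o = o + 10 o = 11 o$)
$u{\left(Q \right)} = \frac{1}{-8 + Q}$ ($u{\left(Q \right)} = \frac{1}{-7 + \left(-1 + Q\right)} = \frac{1}{-8 + Q}$)
$u{\left(2 \right)} \left(P{\left(0 \right)} - 50\right) - 141 = \frac{11 \cdot 0 - 50}{-8 + 2} - 141 = \frac{0 - 50}{-6} - 141 = \left(- \frac{1}{6}\right) \left(-50\right) - 141 = \frac{25}{3} - 141 = - \frac{398}{3}$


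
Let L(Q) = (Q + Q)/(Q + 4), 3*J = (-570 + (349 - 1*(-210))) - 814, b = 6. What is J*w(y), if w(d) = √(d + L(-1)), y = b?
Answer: -1100*√3/3 ≈ -635.08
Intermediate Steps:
J = -275 (J = ((-570 + (349 - 1*(-210))) - 814)/3 = ((-570 + (349 + 210)) - 814)/3 = ((-570 + 559) - 814)/3 = (-11 - 814)/3 = (⅓)*(-825) = -275)
L(Q) = 2*Q/(4 + Q) (L(Q) = (2*Q)/(4 + Q) = 2*Q/(4 + Q))
y = 6
w(d) = √(-⅔ + d) (w(d) = √(d + 2*(-1)/(4 - 1)) = √(d + 2*(-1)/3) = √(d + 2*(-1)*(⅓)) = √(d - ⅔) = √(-⅔ + d))
J*w(y) = -275*√(-6 + 9*6)/3 = -275*√(-6 + 54)/3 = -275*√48/3 = -275*4*√3/3 = -1100*√3/3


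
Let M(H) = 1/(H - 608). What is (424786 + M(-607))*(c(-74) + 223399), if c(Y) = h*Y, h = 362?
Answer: 33824628034093/405 ≈ 8.3518e+10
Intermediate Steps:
M(H) = 1/(-608 + H)
c(Y) = 362*Y
(424786 + M(-607))*(c(-74) + 223399) = (424786 + 1/(-608 - 607))*(362*(-74) + 223399) = (424786 + 1/(-1215))*(-26788 + 223399) = (424786 - 1/1215)*196611 = (516114989/1215)*196611 = 33824628034093/405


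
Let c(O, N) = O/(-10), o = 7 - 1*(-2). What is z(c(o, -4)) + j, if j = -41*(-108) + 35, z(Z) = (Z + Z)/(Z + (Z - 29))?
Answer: 687311/154 ≈ 4463.1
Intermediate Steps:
o = 9 (o = 7 + 2 = 9)
c(O, N) = -O/10 (c(O, N) = O*(-1/10) = -O/10)
z(Z) = 2*Z/(-29 + 2*Z) (z(Z) = (2*Z)/(Z + (-29 + Z)) = (2*Z)/(-29 + 2*Z) = 2*Z/(-29 + 2*Z))
j = 4463 (j = 4428 + 35 = 4463)
z(c(o, -4)) + j = 2*(-1/10*9)/(-29 + 2*(-1/10*9)) + 4463 = 2*(-9/10)/(-29 + 2*(-9/10)) + 4463 = 2*(-9/10)/(-29 - 9/5) + 4463 = 2*(-9/10)/(-154/5) + 4463 = 2*(-9/10)*(-5/154) + 4463 = 9/154 + 4463 = 687311/154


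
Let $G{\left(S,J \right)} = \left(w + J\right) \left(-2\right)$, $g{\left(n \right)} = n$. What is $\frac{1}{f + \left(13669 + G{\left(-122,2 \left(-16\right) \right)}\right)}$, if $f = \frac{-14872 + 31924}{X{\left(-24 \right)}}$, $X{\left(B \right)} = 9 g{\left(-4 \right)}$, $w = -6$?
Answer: $\frac{3}{39814} \approx 7.535 \cdot 10^{-5}$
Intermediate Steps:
$G{\left(S,J \right)} = 12 - 2 J$ ($G{\left(S,J \right)} = \left(-6 + J\right) \left(-2\right) = 12 - 2 J$)
$X{\left(B \right)} = -36$ ($X{\left(B \right)} = 9 \left(-4\right) = -36$)
$f = - \frac{1421}{3}$ ($f = \frac{-14872 + 31924}{-36} = 17052 \left(- \frac{1}{36}\right) = - \frac{1421}{3} \approx -473.67$)
$\frac{1}{f + \left(13669 + G{\left(-122,2 \left(-16\right) \right)}\right)} = \frac{1}{- \frac{1421}{3} + \left(13669 - \left(-12 + 2 \cdot 2 \left(-16\right)\right)\right)} = \frac{1}{- \frac{1421}{3} + \left(13669 + \left(12 - -64\right)\right)} = \frac{1}{- \frac{1421}{3} + \left(13669 + \left(12 + 64\right)\right)} = \frac{1}{- \frac{1421}{3} + \left(13669 + 76\right)} = \frac{1}{- \frac{1421}{3} + 13745} = \frac{1}{\frac{39814}{3}} = \frac{3}{39814}$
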